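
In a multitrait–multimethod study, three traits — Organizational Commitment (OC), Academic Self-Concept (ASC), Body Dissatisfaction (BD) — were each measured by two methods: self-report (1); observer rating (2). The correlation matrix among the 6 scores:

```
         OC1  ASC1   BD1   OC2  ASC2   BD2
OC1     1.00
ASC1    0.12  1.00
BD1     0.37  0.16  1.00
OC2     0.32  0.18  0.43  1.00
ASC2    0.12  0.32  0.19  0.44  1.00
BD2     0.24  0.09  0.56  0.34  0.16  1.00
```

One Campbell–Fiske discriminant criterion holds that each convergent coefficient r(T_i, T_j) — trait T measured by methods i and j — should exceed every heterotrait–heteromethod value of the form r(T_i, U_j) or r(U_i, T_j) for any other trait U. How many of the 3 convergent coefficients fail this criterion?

Convergent coefficients and their comparison sets:
OC (methods 1·2): 0.32 vs {0.12, 0.18, 0.24, 0.43} → fail.
ASC (methods 1·2): 0.32 vs {0.18, 0.12, 0.09, 0.19} → pass.
BD (methods 1·2): 0.56 vs {0.43, 0.24, 0.19, 0.09} → pass.
1 of 3 fail.

1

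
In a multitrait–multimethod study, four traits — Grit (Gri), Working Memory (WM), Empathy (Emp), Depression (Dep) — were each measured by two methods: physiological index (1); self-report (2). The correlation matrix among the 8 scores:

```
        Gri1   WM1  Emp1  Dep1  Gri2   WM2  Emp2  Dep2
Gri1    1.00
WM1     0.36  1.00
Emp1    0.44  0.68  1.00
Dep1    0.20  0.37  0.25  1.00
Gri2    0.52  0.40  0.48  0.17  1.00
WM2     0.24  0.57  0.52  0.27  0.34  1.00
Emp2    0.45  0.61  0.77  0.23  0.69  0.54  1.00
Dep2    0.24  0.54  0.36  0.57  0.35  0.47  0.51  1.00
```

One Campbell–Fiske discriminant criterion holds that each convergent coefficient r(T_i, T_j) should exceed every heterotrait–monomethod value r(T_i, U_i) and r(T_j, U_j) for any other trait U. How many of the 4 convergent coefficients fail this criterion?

Each convergent coefficient versus the relevant comparison correlations:
Gri (methods 1·2): 0.52 vs {0.36, 0.34, 0.44, 0.69, 0.20, 0.35} → fail.
WM (methods 1·2): 0.57 vs {0.36, 0.34, 0.68, 0.54, 0.37, 0.47} → fail.
Emp (methods 1·2): 0.77 vs {0.44, 0.69, 0.68, 0.54, 0.25, 0.51} → pass.
Dep (methods 1·2): 0.57 vs {0.20, 0.35, 0.37, 0.47, 0.25, 0.51} → pass.
2 of 4 fail.

2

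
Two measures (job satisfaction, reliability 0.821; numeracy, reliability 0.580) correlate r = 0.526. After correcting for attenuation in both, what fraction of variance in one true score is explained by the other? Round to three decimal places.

0.581

Disattenuated r = 0.526 / √(0.821 × 0.580) = 0.526 / 0.6901 = 0.7622.
Shared true-score variance = 0.7622² = 0.5809 ≈ 0.581.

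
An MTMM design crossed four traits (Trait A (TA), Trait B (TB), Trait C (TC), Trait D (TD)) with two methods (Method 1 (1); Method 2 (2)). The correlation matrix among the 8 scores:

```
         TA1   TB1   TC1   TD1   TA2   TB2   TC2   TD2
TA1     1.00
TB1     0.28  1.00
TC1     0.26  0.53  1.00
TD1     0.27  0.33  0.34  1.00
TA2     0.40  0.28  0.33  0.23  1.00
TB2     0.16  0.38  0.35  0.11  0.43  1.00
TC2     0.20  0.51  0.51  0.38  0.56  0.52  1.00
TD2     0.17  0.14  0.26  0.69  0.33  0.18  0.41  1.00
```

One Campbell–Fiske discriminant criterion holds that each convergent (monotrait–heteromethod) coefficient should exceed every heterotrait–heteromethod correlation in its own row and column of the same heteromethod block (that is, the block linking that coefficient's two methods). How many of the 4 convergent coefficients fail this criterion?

2

Checking each validity diagonal entry against its comparison values:
TA (methods 1·2): 0.40 vs {0.16, 0.28, 0.20, 0.33, 0.17, 0.23} → pass.
TB (methods 1·2): 0.38 vs {0.28, 0.16, 0.51, 0.35, 0.14, 0.11} → fail.
TC (methods 1·2): 0.51 vs {0.33, 0.20, 0.35, 0.51, 0.26, 0.38} → fail.
TD (methods 1·2): 0.69 vs {0.23, 0.17, 0.11, 0.14, 0.38, 0.26} → pass.
2 of 4 fail.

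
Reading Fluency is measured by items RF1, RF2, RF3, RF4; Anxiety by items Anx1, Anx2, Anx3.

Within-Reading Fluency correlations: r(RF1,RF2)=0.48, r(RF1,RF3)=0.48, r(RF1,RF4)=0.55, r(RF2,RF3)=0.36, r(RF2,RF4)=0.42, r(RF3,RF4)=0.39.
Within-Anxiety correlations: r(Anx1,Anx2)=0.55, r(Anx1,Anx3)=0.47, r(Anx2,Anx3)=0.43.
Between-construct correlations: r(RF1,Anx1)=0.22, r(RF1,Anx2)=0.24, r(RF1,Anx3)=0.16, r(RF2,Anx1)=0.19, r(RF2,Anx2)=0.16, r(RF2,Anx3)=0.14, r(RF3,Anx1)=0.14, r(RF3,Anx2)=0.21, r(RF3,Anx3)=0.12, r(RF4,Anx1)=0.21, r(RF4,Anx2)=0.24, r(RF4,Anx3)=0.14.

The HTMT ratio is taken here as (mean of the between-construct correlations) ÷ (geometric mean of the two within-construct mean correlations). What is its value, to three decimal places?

0.389

Mean heterotrait r = 2.17/12 = 0.1808.
Mean within-RF = 2.68/6 = 0.4467; mean within-Anx = 1.45/3 = 0.4833.
Geometric mean = √(0.4467 × 0.4833) = 0.4646.
HTMT = 0.1808 / 0.4646 = 0.389.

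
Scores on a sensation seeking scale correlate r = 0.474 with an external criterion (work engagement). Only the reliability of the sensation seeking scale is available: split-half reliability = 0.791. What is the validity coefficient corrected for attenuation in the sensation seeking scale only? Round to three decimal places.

Single correction: r_c = r_obs / √r_xx = 0.474 / √0.791 = 0.474 / 0.8894 ≈ 0.533.

0.533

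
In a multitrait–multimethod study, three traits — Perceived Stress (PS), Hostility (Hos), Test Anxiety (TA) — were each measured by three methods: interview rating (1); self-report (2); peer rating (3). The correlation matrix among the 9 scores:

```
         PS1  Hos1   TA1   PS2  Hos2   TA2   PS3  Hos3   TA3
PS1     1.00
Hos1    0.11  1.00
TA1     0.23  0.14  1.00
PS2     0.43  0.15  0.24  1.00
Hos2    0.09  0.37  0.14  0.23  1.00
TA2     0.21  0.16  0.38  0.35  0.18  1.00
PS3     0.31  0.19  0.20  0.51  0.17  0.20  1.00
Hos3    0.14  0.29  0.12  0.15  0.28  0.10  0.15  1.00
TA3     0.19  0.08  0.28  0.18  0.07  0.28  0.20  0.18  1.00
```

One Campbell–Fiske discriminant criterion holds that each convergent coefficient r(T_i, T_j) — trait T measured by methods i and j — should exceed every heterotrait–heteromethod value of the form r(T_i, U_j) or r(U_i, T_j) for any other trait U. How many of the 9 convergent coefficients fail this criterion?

0

Each convergent coefficient versus the relevant comparison correlations:
PS (methods 1·2): 0.43 vs {0.09, 0.15, 0.21, 0.24} → pass.
PS (methods 1·3): 0.31 vs {0.14, 0.19, 0.19, 0.20} → pass.
PS (methods 2·3): 0.51 vs {0.15, 0.17, 0.18, 0.20} → pass.
Hos (methods 1·2): 0.37 vs {0.15, 0.09, 0.16, 0.14} → pass.
Hos (methods 1·3): 0.29 vs {0.19, 0.14, 0.08, 0.12} → pass.
Hos (methods 2·3): 0.28 vs {0.17, 0.15, 0.07, 0.10} → pass.
TA (methods 1·2): 0.38 vs {0.24, 0.21, 0.14, 0.16} → pass.
TA (methods 1·3): 0.28 vs {0.20, 0.19, 0.12, 0.08} → pass.
TA (methods 2·3): 0.28 vs {0.20, 0.18, 0.10, 0.07} → pass.
0 of 9 fail.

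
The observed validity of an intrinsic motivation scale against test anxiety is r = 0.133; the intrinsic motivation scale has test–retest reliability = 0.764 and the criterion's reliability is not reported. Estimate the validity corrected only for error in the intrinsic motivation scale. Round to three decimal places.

Single correction: r_c = r_obs / √r_xx = 0.133 / √0.764 = 0.133 / 0.8741 ≈ 0.152.

0.152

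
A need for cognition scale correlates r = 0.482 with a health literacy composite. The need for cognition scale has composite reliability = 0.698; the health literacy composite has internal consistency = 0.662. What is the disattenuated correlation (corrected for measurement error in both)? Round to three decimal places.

0.709

r_true = r_obs / √(r_xx · r_yy) = 0.482 / √(0.698 × 0.662) = 0.482 / √0.462076 = 0.482 / 0.6798 ≈ 0.709.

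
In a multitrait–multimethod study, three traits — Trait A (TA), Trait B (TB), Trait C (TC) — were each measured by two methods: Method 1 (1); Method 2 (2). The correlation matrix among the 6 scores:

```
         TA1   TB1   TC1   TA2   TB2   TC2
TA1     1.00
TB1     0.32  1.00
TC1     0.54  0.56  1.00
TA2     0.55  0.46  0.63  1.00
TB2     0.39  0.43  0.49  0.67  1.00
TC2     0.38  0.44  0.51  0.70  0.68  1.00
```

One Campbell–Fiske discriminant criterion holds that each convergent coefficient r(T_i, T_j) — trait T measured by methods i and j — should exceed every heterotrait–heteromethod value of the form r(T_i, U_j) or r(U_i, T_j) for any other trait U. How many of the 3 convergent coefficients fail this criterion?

Convergent coefficients and their comparison sets:
TA (methods 1·2): 0.55 vs {0.39, 0.46, 0.38, 0.63} → fail.
TB (methods 1·2): 0.43 vs {0.46, 0.39, 0.44, 0.49} → fail.
TC (methods 1·2): 0.51 vs {0.63, 0.38, 0.49, 0.44} → fail.
3 of 3 fail.

3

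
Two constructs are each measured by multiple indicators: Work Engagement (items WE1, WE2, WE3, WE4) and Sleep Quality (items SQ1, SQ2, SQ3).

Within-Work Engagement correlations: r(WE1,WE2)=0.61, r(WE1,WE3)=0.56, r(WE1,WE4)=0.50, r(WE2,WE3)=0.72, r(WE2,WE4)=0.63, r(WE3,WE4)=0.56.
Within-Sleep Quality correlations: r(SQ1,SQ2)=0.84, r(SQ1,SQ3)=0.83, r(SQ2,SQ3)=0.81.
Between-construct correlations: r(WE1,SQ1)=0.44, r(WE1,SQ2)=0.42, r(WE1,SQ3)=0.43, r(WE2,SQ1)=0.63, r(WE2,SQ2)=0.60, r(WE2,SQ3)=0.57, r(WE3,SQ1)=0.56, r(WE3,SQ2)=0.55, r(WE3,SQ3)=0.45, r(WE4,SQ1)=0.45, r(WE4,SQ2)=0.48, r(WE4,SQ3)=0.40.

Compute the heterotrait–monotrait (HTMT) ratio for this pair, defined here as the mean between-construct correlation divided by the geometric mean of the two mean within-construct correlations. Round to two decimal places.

0.71

Mean heterotrait r = 5.98/12 = 0.4983.
Mean within-WE = 3.58/6 = 0.5967; mean within-SQ = 2.48/3 = 0.8267.
Geometric mean = √(0.5967 × 0.8267) = 0.7023.
HTMT = 0.4983 / 0.7023 = 0.71.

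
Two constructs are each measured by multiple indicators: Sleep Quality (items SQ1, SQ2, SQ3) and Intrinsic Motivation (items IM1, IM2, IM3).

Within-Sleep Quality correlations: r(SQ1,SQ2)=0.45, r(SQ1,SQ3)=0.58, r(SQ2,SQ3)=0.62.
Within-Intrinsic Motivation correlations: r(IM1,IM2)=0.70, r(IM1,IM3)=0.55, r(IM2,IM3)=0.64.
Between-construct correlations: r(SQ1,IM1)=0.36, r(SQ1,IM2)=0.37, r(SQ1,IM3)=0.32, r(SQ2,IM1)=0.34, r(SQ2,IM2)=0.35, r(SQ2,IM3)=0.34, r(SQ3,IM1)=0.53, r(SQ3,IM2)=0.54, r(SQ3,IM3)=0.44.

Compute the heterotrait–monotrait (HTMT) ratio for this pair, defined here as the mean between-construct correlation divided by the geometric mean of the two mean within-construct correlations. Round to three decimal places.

0.678

Mean heterotrait r = 3.59/9 = 0.3989.
Mean within-SQ = 1.65/3 = 0.5500; mean within-IM = 1.89/3 = 0.6300.
Geometric mean = √(0.5500 × 0.6300) = 0.5886.
HTMT = 0.3989 / 0.5886 = 0.678.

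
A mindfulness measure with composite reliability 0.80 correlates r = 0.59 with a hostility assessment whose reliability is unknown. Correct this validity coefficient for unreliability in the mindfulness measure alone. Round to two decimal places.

Single correction: r_c = r_obs / √r_xx = 0.59 / √0.80 = 0.59 / 0.8944 ≈ 0.66.

0.66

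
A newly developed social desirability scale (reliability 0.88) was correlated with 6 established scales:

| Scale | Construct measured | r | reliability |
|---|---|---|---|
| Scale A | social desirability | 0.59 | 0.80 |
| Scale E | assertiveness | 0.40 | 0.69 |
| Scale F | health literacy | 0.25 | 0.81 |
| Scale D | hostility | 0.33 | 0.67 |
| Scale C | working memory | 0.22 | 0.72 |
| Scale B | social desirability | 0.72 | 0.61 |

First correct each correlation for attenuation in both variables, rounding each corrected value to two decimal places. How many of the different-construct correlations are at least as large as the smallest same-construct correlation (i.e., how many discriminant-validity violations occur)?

Disattenuated r (r / √(r_scale · r_new)):
  Scale A (conv): 0.59 / √(0.80·0.88) = 0.70
  Scale E (disc): 0.40 / √(0.69·0.88) = 0.51
  Scale F (disc): 0.25 / √(0.81·0.88) = 0.30
  Scale D (disc): 0.33 / √(0.67·0.88) = 0.43
  Scale C (disc): 0.22 / √(0.72·0.88) = 0.28
  Scale B (conv): 0.72 / √(0.61·0.88) = 0.98
Smallest convergent = 0.70. Discriminant values: 0.51, 0.30, 0.43, 0.28; count ≥ 0.70 → 0.

0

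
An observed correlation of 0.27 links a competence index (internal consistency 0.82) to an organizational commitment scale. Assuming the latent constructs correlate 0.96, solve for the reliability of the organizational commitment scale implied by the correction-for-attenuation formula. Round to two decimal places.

r_true = r_obs / √(r_xx · r_yy) ⇒ 0.96 = 0.27 / √(0.82 · r_yy).
√(0.82 · r_yy) = 0.27 / 0.96 = 0.2813; 0.82 · r_yy = 0.0791; r_yy = 0.0791 / 0.82 ≈ 0.10.

0.10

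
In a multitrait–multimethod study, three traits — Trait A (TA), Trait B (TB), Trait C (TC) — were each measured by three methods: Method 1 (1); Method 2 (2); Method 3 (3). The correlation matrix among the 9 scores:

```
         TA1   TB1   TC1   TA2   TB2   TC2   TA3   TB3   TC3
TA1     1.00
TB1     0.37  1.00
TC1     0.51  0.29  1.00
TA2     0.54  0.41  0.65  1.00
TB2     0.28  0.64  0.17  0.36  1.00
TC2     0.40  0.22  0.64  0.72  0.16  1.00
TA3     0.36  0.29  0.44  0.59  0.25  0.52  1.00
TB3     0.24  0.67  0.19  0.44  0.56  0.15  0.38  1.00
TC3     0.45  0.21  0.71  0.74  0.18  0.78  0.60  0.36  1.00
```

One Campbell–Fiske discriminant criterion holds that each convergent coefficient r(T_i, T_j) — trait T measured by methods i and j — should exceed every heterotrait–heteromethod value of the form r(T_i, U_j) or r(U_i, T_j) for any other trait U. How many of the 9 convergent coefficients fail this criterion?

4

Convergent coefficients and their comparison sets:
TA (methods 1·2): 0.54 vs {0.28, 0.41, 0.40, 0.65} → fail.
TA (methods 1·3): 0.36 vs {0.24, 0.29, 0.45, 0.44} → fail.
TA (methods 2·3): 0.59 vs {0.44, 0.25, 0.74, 0.52} → fail.
TB (methods 1·2): 0.64 vs {0.41, 0.28, 0.22, 0.17} → pass.
TB (methods 1·3): 0.67 vs {0.29, 0.24, 0.21, 0.19} → pass.
TB (methods 2·3): 0.56 vs {0.25, 0.44, 0.18, 0.15} → pass.
TC (methods 1·2): 0.64 vs {0.65, 0.40, 0.17, 0.22} → fail.
TC (methods 1·3): 0.71 vs {0.44, 0.45, 0.19, 0.21} → pass.
TC (methods 2·3): 0.78 vs {0.52, 0.74, 0.15, 0.18} → pass.
4 of 9 fail.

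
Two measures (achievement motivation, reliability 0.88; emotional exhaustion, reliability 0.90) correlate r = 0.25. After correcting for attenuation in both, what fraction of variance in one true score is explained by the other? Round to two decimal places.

Disattenuated r = 0.25 / √(0.88 × 0.90) = 0.25 / 0.8899 = 0.2809.
Shared true-score variance = 0.2809² = 0.0789 ≈ 0.08.

0.08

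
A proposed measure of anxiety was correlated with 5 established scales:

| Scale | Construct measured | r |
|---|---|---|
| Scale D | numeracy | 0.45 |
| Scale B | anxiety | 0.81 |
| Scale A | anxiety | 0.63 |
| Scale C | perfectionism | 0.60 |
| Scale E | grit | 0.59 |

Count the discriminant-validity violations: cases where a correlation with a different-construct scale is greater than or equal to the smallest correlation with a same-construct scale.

0

Convergent (same construct = anxiety): Scale B, Scale A.
Smallest convergent = 0.63. Discriminant values: 0.45, 0.60, 0.59; count ≥ 0.63 → 0.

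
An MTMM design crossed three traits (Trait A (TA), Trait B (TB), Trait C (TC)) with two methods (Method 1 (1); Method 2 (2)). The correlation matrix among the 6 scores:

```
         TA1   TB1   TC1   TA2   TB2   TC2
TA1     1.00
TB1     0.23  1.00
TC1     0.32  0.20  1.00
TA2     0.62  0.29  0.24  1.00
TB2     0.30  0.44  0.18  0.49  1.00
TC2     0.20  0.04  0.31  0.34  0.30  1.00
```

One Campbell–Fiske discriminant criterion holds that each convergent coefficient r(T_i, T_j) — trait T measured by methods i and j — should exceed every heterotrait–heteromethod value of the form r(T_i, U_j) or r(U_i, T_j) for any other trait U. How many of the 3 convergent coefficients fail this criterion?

Convergent coefficients and their comparison sets:
TA (methods 1·2): 0.62 vs {0.30, 0.29, 0.20, 0.24} → pass.
TB (methods 1·2): 0.44 vs {0.29, 0.30, 0.04, 0.18} → pass.
TC (methods 1·2): 0.31 vs {0.24, 0.20, 0.18, 0.04} → pass.
0 of 3 fail.

0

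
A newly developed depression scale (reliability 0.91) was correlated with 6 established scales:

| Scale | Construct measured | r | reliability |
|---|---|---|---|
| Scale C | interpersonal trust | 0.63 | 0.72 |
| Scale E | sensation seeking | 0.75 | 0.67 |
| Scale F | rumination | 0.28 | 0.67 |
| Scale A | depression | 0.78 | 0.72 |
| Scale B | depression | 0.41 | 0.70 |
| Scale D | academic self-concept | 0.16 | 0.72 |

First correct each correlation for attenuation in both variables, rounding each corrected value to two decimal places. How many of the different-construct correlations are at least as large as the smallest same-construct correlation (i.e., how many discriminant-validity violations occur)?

2

Disattenuated r (r / √(r_scale · r_new)):
  Scale C (disc): 0.63 / √(0.72·0.91) = 0.78
  Scale E (disc): 0.75 / √(0.67·0.91) = 0.96
  Scale F (disc): 0.28 / √(0.67·0.91) = 0.36
  Scale A (conv): 0.78 / √(0.72·0.91) = 0.96
  Scale B (conv): 0.41 / √(0.70·0.91) = 0.51
  Scale D (disc): 0.16 / √(0.72·0.91) = 0.20
Smallest convergent = 0.51. Discriminant values: 0.78, 0.96, 0.36, 0.20; count ≥ 0.51 → 2.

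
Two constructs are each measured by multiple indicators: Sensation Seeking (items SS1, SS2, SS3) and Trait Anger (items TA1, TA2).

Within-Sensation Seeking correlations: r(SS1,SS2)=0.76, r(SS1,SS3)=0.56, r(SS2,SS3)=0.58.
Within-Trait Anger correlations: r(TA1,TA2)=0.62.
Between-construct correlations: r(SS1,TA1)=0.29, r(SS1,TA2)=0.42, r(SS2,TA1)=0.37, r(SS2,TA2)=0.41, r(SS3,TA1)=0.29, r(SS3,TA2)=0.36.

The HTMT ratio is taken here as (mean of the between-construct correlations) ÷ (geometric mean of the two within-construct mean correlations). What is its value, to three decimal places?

Between-construct mean = 2.14/6 = 0.3567.
Mean within-SS = 1.90/3 = 0.6333; mean within-TA = 0.62/1 = 0.6200.
Geometric mean = √(0.6333 × 0.6200) = 0.6266.
HTMT = 0.3567 / 0.6266 = 0.569.

0.569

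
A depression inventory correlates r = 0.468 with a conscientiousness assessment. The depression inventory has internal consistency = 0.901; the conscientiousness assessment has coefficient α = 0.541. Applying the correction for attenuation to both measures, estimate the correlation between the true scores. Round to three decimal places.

r_true = r_obs / √(r_xx · r_yy) = 0.468 / √(0.901 × 0.541) = 0.468 / √0.487441 = 0.468 / 0.6982 ≈ 0.670.

0.670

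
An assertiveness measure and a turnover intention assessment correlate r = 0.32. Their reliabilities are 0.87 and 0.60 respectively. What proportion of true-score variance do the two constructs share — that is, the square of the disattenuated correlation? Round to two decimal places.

Disattenuated r = 0.32 / √(0.87 × 0.60) = 0.32 / 0.7225 = 0.4429.
Shared true-score variance = 0.4429² = 0.1962 ≈ 0.20.

0.20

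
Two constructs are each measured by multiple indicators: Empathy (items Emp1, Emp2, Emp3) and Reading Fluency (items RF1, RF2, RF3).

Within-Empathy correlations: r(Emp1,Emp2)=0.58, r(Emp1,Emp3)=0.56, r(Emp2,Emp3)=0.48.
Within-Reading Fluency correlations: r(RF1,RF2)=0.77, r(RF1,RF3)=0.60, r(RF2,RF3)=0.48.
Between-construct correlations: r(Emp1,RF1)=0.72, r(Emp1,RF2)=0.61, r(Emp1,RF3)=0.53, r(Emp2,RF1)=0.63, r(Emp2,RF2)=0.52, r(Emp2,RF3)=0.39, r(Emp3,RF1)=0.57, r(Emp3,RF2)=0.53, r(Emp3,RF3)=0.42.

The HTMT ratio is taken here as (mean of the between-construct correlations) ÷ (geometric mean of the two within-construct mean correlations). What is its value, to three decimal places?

0.947

Mean between = 4.92/9 = 0.5467.
Mean within-Emp = 1.62/3 = 0.5400; mean within-RF = 1.85/3 = 0.6167.
Geometric mean = √(0.5400 × 0.6167) = 0.5771.
HTMT = 0.5467 / 0.5771 = 0.947.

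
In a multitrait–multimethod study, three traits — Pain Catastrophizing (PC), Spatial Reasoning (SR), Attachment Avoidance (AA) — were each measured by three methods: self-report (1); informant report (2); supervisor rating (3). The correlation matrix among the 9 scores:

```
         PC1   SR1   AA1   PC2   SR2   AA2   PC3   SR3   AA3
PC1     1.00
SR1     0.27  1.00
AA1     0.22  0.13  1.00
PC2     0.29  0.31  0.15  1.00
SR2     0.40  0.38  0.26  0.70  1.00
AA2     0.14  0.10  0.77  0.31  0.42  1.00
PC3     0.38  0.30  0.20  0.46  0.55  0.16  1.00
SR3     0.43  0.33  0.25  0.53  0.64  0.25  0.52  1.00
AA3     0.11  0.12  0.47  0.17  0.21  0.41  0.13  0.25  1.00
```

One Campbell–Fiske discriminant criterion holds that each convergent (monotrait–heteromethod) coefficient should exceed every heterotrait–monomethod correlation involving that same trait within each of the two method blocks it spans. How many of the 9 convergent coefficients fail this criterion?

Checking each validity diagonal entry against its comparison values:
PC (methods 1·2): 0.29 vs {0.27, 0.70, 0.22, 0.31} → fail.
PC (methods 1·3): 0.38 vs {0.27, 0.52, 0.22, 0.13} → fail.
PC (methods 2·3): 0.46 vs {0.70, 0.52, 0.31, 0.13} → fail.
SR (methods 1·2): 0.38 vs {0.27, 0.70, 0.13, 0.42} → fail.
SR (methods 1·3): 0.33 vs {0.27, 0.52, 0.13, 0.25} → fail.
SR (methods 2·3): 0.64 vs {0.70, 0.52, 0.42, 0.25} → fail.
AA (methods 1·2): 0.77 vs {0.22, 0.31, 0.13, 0.42} → pass.
AA (methods 1·3): 0.47 vs {0.22, 0.13, 0.13, 0.25} → pass.
AA (methods 2·3): 0.41 vs {0.31, 0.13, 0.42, 0.25} → fail.
7 of 9 fail.

7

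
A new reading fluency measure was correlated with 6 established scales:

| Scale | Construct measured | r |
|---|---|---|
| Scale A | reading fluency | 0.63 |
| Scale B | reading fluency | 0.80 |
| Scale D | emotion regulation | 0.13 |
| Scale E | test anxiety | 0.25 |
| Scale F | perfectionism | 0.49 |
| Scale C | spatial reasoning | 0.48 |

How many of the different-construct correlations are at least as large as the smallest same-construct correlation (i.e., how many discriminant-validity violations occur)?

Convergent (same construct = reading fluency): Scale A, Scale B.
Smallest convergent = 0.63. Discriminant values: 0.13, 0.25, 0.49, 0.48; count ≥ 0.63 → 0.

0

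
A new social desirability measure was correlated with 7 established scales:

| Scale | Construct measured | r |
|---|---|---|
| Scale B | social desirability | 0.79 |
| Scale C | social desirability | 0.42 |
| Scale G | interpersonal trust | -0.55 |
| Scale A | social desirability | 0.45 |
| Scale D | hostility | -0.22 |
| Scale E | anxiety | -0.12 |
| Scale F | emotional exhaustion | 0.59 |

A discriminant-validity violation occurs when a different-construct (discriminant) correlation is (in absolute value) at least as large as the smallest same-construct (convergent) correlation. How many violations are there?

2

Convergent (same construct = social desirability): Scale B, Scale C, Scale A.
Smallest convergent = 0.42. Discriminant |r|: 0.55, 0.22, 0.12, 0.59; count ≥ 0.42 → 2.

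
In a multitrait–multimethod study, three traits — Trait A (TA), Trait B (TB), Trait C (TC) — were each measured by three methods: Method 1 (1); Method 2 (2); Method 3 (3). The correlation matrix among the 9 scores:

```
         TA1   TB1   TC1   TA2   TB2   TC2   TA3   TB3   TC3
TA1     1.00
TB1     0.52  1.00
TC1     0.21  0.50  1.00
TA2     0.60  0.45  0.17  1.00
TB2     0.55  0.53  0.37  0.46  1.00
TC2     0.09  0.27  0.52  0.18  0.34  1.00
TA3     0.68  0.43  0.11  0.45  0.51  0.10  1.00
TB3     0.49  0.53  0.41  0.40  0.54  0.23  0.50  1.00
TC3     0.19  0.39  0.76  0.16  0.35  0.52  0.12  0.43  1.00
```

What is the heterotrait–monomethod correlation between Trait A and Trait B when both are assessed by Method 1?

0.52

Different traits, same method: r(TA1, TB1) = 0.52.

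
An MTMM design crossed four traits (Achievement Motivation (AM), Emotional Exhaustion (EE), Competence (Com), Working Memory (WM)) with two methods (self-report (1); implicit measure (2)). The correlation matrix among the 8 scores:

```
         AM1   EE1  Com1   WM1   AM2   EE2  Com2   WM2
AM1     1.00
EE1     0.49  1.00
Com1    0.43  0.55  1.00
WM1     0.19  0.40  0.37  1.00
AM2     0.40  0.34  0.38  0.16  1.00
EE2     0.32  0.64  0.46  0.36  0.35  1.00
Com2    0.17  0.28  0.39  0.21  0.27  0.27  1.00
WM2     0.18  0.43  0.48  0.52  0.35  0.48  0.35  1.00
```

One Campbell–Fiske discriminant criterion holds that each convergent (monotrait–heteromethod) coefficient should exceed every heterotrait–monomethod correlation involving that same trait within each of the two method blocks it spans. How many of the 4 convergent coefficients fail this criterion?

Convergent coefficients and their comparison sets:
AM (methods 1·2): 0.40 vs {0.49, 0.35, 0.43, 0.27, 0.19, 0.35} → fail.
EE (methods 1·2): 0.64 vs {0.49, 0.35, 0.55, 0.27, 0.40, 0.48} → pass.
Com (methods 1·2): 0.39 vs {0.43, 0.27, 0.55, 0.27, 0.37, 0.35} → fail.
WM (methods 1·2): 0.52 vs {0.19, 0.35, 0.40, 0.48, 0.37, 0.35} → pass.
2 of 4 fail.

2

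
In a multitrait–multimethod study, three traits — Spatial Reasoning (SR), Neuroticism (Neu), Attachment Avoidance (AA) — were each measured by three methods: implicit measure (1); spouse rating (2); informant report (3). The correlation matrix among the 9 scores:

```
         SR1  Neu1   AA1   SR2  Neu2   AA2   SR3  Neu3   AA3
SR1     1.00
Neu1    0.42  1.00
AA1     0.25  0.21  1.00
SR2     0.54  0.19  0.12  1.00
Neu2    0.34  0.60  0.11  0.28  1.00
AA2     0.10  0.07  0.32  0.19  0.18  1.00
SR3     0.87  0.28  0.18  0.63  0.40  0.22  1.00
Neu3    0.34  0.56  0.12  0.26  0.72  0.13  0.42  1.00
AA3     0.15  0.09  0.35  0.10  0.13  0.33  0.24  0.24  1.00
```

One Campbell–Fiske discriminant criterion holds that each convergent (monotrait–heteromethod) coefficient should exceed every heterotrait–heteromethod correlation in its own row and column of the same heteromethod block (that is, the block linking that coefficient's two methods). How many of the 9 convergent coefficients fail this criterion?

Checking each validity diagonal entry against its comparison values:
SR (methods 1·2): 0.54 vs {0.34, 0.19, 0.10, 0.12} → pass.
SR (methods 1·3): 0.87 vs {0.34, 0.28, 0.15, 0.18} → pass.
SR (methods 2·3): 0.63 vs {0.26, 0.40, 0.10, 0.22} → pass.
Neu (methods 1·2): 0.60 vs {0.19, 0.34, 0.07, 0.11} → pass.
Neu (methods 1·3): 0.56 vs {0.28, 0.34, 0.09, 0.12} → pass.
Neu (methods 2·3): 0.72 vs {0.40, 0.26, 0.13, 0.13} → pass.
AA (methods 1·2): 0.32 vs {0.12, 0.10, 0.11, 0.07} → pass.
AA (methods 1·3): 0.35 vs {0.18, 0.15, 0.12, 0.09} → pass.
AA (methods 2·3): 0.33 vs {0.22, 0.10, 0.13, 0.13} → pass.
0 of 9 fail.

0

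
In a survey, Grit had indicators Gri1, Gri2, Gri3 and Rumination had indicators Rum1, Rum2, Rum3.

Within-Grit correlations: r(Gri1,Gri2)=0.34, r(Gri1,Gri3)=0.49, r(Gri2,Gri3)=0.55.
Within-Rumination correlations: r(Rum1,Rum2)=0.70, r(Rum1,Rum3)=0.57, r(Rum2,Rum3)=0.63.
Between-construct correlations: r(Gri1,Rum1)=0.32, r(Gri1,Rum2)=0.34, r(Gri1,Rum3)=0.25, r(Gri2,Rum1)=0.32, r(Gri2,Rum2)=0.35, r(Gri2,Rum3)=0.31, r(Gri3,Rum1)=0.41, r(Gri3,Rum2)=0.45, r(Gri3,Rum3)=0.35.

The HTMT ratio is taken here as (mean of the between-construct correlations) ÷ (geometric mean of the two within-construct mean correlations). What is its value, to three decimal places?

Mean between = 3.10/9 = 0.3444.
Mean within-Gri = 1.38/3 = 0.4600; mean within-Rum = 1.90/3 = 0.6333.
Geometric mean = √(0.4600 × 0.6333) = 0.5397.
HTMT = 0.3444 / 0.5397 = 0.638.

0.638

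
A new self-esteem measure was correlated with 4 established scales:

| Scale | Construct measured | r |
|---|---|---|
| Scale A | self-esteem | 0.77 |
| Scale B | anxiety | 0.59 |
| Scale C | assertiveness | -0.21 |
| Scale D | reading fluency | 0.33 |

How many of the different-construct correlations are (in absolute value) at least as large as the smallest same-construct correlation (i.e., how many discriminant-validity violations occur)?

Convergent (same construct = self-esteem): Scale A.
Smallest convergent = 0.77. Discriminant |r|: 0.59, 0.21, 0.33; count ≥ 0.77 → 0.

0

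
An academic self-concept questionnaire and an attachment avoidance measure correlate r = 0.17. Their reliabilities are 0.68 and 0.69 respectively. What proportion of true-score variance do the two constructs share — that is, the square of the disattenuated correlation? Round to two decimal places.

0.06

Disattenuated r = 0.17 / √(0.68 × 0.69) = 0.17 / 0.6850 = 0.2482.
Shared true-score variance = 0.2482² = 0.0616 ≈ 0.06.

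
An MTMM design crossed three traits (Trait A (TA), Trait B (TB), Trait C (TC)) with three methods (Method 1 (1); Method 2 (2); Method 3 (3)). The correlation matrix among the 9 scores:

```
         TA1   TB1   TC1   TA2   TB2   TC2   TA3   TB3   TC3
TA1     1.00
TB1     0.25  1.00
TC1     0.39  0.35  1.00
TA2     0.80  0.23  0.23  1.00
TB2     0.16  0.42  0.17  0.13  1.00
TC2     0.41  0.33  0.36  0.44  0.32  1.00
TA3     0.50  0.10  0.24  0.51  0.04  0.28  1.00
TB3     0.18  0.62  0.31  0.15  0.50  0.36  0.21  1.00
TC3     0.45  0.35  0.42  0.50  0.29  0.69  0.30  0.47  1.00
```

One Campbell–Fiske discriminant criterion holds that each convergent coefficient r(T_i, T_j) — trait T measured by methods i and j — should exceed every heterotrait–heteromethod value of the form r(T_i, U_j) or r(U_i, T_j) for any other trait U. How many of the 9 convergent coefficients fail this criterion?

Convergent coefficients and their comparison sets:
TA (methods 1·2): 0.80 vs {0.16, 0.23, 0.41, 0.23} → pass.
TA (methods 1·3): 0.50 vs {0.18, 0.10, 0.45, 0.24} → pass.
TA (methods 2·3): 0.51 vs {0.15, 0.04, 0.50, 0.28} → pass.
TB (methods 1·2): 0.42 vs {0.23, 0.16, 0.33, 0.17} → pass.
TB (methods 1·3): 0.62 vs {0.10, 0.18, 0.35, 0.31} → pass.
TB (methods 2·3): 0.50 vs {0.04, 0.15, 0.29, 0.36} → pass.
TC (methods 1·2): 0.36 vs {0.23, 0.41, 0.17, 0.33} → fail.
TC (methods 1·3): 0.42 vs {0.24, 0.45, 0.31, 0.35} → fail.
TC (methods 2·3): 0.69 vs {0.28, 0.50, 0.36, 0.29} → pass.
2 of 9 fail.

2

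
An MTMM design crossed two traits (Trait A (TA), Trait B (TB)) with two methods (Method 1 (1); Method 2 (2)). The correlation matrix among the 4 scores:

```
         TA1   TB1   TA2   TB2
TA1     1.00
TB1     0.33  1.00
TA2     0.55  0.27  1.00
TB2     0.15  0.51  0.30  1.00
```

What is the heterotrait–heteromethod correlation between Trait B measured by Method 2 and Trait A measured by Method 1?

0.15

Different traits and methods: r(TB2, TA1) = 0.15.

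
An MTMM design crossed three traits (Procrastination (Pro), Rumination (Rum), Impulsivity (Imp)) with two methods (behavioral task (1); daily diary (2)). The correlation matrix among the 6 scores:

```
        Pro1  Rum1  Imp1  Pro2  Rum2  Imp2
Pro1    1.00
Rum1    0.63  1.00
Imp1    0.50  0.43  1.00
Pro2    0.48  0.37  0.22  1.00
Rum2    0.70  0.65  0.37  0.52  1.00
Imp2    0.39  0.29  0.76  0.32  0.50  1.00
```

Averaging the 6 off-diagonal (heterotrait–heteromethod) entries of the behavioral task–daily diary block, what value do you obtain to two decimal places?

HTHM values (method 1 × method 2): 0.70, 0.39, 0.37, 0.29, 0.22, 0.37; mean = 2.34/6 = 0.39.

0.39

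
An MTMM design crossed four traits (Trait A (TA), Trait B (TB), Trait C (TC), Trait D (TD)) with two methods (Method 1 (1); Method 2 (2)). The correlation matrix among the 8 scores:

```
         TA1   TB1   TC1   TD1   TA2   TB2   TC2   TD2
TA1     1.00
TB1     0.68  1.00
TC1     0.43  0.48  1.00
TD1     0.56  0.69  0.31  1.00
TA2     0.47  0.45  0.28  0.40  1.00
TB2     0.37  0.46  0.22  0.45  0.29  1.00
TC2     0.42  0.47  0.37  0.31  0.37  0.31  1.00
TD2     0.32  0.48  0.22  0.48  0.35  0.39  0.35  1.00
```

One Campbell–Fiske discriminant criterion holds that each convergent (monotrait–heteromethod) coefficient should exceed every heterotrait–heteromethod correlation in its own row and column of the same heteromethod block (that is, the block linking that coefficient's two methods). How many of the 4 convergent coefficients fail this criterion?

Checking each validity diagonal entry against its comparison values:
TA (methods 1·2): 0.47 vs {0.37, 0.45, 0.42, 0.28, 0.32, 0.40} → pass.
TB (methods 1·2): 0.46 vs {0.45, 0.37, 0.47, 0.22, 0.48, 0.45} → fail.
TC (methods 1·2): 0.37 vs {0.28, 0.42, 0.22, 0.47, 0.22, 0.31} → fail.
TD (methods 1·2): 0.48 vs {0.40, 0.32, 0.45, 0.48, 0.31, 0.22} → fail.
3 of 4 fail.

3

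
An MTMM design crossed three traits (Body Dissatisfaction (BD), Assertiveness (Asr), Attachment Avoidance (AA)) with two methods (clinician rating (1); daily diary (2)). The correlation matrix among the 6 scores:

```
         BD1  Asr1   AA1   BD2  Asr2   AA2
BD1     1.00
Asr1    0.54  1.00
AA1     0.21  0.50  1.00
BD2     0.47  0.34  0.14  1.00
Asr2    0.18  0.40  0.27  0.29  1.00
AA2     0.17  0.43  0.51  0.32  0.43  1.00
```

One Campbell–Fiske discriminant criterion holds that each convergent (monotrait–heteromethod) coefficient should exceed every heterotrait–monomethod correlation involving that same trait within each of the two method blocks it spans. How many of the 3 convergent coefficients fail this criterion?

Convergent coefficients and their comparison sets:
BD (methods 1·2): 0.47 vs {0.54, 0.29, 0.21, 0.32} → fail.
Asr (methods 1·2): 0.40 vs {0.54, 0.29, 0.50, 0.43} → fail.
AA (methods 1·2): 0.51 vs {0.21, 0.32, 0.50, 0.43} → pass.
2 of 3 fail.

2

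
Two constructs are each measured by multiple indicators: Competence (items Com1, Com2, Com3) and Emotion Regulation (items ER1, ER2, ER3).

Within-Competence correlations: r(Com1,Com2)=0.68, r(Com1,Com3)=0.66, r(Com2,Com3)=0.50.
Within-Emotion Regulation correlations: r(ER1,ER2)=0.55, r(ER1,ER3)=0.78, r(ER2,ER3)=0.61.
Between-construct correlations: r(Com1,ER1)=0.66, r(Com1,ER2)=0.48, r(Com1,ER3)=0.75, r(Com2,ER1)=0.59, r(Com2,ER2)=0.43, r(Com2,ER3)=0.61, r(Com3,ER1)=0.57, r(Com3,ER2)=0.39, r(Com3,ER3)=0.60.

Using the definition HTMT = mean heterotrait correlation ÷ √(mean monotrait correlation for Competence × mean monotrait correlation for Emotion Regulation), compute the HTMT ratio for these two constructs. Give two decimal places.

0.90

Between-construct mean = 5.08/9 = 0.5644.
Mean within-Com = 1.84/3 = 0.6133; mean within-ER = 1.94/3 = 0.6467.
Geometric mean = √(0.6133 × 0.6467) = 0.6298.
HTMT = 0.5644 / 0.6298 = 0.90.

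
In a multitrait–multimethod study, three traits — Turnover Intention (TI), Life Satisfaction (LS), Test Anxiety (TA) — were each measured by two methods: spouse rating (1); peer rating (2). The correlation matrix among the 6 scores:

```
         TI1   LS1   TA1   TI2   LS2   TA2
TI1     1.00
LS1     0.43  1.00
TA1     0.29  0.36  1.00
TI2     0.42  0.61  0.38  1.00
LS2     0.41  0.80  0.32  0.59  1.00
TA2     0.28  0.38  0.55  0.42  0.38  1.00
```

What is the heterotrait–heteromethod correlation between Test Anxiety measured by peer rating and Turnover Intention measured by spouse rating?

Different traits and methods: r(TA2, TI1) = 0.28.

0.28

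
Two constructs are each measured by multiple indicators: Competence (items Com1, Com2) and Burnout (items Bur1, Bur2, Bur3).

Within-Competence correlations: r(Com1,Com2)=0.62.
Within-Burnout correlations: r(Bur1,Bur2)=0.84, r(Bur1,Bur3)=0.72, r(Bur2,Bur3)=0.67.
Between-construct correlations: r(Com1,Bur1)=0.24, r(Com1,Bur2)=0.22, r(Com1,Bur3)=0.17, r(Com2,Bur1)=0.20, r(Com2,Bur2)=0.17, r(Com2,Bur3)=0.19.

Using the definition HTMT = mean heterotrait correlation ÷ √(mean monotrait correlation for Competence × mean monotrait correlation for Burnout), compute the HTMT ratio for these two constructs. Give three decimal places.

Between-construct mean = 1.19/6 = 0.1983.
Mean within-Com = 0.62/1 = 0.6200; mean within-Bur = 2.23/3 = 0.7433.
Geometric mean = √(0.6200 × 0.7433) = 0.6789.
HTMT = 0.1983 / 0.6789 = 0.292.

0.292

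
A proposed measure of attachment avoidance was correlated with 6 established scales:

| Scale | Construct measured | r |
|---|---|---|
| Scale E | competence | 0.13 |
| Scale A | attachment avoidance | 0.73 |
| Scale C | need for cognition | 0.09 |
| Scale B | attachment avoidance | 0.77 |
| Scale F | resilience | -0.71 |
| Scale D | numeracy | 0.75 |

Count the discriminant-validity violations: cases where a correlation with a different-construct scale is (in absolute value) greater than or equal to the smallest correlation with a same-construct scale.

Convergent (same construct = attachment avoidance): Scale A, Scale B.
Smallest convergent = 0.73. Discriminant |r|: 0.13, 0.09, 0.71, 0.75; count ≥ 0.73 → 1.

1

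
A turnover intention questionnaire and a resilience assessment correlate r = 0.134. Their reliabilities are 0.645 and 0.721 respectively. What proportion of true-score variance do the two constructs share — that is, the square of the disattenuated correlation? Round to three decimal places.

0.039

Disattenuated r = 0.134 / √(0.645 × 0.721) = 0.134 / 0.6819 = 0.1965.
Shared true-score variance = 0.1965² = 0.0386 ≈ 0.039.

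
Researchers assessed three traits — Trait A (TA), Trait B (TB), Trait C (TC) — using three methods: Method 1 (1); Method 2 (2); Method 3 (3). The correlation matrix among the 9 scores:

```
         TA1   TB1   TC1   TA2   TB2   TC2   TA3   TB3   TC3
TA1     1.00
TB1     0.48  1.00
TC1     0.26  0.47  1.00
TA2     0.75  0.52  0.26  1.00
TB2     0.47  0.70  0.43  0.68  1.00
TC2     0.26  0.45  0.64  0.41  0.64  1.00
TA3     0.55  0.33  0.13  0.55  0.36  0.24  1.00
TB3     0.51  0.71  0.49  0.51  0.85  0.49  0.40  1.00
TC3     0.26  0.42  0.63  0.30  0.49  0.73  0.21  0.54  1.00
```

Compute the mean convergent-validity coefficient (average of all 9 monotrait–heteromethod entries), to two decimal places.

0.68

Convergent values: 0.75, 0.55, 0.55, 0.70, 0.71, 0.85, 0.64, 0.63, 0.73; mean = 6.11/9 = 0.68.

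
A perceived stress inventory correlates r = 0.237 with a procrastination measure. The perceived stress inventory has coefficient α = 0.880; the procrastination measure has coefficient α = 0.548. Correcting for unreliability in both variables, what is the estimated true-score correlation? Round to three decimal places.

0.341

r_true = r_obs / √(r_xx · r_yy) = 0.237 / √(0.880 × 0.548) = 0.237 / √0.482240 = 0.237 / 0.6944 ≈ 0.341.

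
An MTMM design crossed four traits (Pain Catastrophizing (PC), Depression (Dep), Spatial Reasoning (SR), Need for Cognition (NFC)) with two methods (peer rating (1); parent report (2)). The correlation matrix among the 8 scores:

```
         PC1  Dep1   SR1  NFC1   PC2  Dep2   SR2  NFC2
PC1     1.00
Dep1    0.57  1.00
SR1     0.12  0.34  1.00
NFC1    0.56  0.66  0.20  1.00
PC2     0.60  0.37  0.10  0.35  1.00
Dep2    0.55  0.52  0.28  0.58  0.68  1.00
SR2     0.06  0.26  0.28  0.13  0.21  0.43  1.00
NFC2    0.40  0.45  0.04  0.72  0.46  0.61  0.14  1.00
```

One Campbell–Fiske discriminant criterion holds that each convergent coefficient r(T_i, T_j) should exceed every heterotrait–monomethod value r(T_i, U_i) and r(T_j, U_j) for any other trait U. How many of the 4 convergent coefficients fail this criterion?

3

Convergent coefficients and their comparison sets:
PC (methods 1·2): 0.60 vs {0.57, 0.68, 0.12, 0.21, 0.56, 0.46} → fail.
Dep (methods 1·2): 0.52 vs {0.57, 0.68, 0.34, 0.43, 0.66, 0.61} → fail.
SR (methods 1·2): 0.28 vs {0.12, 0.21, 0.34, 0.43, 0.20, 0.14} → fail.
NFC (methods 1·2): 0.72 vs {0.56, 0.46, 0.66, 0.61, 0.20, 0.14} → pass.
3 of 4 fail.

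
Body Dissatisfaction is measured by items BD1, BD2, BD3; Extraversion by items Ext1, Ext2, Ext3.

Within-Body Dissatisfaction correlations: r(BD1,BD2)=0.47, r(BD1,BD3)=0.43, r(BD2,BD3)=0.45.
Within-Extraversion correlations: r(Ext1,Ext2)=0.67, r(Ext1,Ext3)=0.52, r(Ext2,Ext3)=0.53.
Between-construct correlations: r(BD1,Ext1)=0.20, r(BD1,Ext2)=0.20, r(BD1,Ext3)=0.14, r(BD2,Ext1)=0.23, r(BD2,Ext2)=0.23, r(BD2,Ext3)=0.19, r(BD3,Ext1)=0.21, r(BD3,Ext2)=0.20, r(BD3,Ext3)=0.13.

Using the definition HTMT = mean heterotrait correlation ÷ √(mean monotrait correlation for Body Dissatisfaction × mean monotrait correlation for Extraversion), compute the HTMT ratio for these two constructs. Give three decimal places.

Mean between = 1.73/9 = 0.1922.
Mean within-BD = 1.35/3 = 0.4500; mean within-Ext = 1.72/3 = 0.5733.
Geometric mean = √(0.4500 × 0.5733) = 0.5079.
HTMT = 0.1922 / 0.5079 = 0.378.

0.378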